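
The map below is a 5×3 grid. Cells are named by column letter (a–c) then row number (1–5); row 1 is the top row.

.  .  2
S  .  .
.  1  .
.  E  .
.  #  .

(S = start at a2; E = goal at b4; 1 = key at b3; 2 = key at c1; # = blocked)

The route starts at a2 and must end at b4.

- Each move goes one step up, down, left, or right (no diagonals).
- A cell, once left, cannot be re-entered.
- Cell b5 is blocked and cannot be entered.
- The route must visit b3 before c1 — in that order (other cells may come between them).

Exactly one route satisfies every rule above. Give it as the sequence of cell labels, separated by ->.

a2 -> a3 -> b3 -> b2 -> b1 -> c1 -> c2 -> c3 -> c4 -> b4

The waypoints must appear in the order b3, c1, with no cell reused.
Route from a2: down to a3, right to b3, 2× up (reaching b1), right to c1, 3× down (reaching c4), left to b4 — 9 moves in all.
Check: order respected (1 at step 2, 2 at step 5).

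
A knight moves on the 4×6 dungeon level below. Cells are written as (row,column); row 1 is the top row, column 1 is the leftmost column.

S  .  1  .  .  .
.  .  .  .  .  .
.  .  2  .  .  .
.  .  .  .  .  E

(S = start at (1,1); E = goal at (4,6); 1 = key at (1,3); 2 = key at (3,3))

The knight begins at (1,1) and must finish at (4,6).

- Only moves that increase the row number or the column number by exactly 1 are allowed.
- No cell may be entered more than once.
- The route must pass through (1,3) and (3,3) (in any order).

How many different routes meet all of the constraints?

4

A right/down-only route from (1,1) to (4,6) makes exactly 3 down-moves and 5 right-moves in some order.
With no other constraints that would be C(8,3) = 56 routes.
A monotone route can only reach the required cells in the order (1,3), (3,3), so split there and multiply the segment counts: (1,1)→(1,3): 1; (1,3)→(3,3): 1; (3,3)→(4,6): 4; product = 4.
That gives 4 routes.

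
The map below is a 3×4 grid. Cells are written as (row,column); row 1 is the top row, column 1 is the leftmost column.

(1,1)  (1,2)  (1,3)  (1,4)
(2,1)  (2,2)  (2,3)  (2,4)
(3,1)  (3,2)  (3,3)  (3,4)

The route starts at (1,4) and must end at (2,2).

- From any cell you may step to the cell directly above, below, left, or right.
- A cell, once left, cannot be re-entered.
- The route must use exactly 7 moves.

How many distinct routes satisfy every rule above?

7

Need simple routes of exactly 7 moves from (1,4) to (2,2) (Manhattan distance 3, so 2 moves are spent on a detour and 2 undoing it).
Enumerating: (1,4) (2,4) (3,4) (3,3) (2,3) (1,3) (1,2) (2,2) | (1,4) (2,4) (3,4) (3,3) (3,2) (3,1) (2,1) (2,2) | (1,4) (2,4) (2,3) (1,3) (1,2) (1,1) (2,1) (2,2) | (1,4) (2,4) (2,3) (3,3) (3,2) (3,1) (2,1) (2,2) | (1,4) (1,3) (2,3) (3,3) (3,2) (3,1) (2,1) (2,2) | (1,4) (1,3) (2,3) (2,4) (3,4) (3,3) (3,2) (2,2) | (1,4) (1,3) (1,2) (1,1) (2,1) (3,1) (3,2) (2,2).
That gives 7 routes.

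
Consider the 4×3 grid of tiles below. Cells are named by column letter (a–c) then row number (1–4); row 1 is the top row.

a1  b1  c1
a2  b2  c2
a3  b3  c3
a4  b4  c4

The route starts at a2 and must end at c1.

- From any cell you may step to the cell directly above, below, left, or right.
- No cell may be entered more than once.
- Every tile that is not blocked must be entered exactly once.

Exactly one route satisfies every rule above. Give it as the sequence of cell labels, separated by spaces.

Need to visit all 12 open cells exactly once, starting at a2 and ending at c1.
Cell a4 has only two open neighbours (a3 and b4), so the path must pass straight through it: one of those is the cell it's entered from and the other is where it exits.
Route from a2: up to a1, right to b1, 2× down (reaching b3), left to a3, down to a4, 2× right (reaching c4), 3× up (reaching c1) — 11 moves in all.
Check: all 12 open cells covered.

a2 a1 b1 b2 b3 a3 a4 b4 c4 c3 c2 c1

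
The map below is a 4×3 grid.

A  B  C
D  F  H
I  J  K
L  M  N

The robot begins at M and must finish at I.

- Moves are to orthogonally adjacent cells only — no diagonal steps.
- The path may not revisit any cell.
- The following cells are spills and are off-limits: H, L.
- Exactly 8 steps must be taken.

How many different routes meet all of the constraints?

1

Need simple routes of exactly 8 moves from M to I (Manhattan distance 2, so 3 moves are spent on a detour and 3 undoing it).
Enumerating: M N K J F B A D I.
That gives 1 route.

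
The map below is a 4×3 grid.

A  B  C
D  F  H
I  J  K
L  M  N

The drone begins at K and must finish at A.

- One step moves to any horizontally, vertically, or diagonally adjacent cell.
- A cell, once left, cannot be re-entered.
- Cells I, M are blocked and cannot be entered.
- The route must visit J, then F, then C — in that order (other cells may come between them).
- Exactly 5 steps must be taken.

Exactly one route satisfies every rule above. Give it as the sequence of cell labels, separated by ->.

K -> J -> F -> C -> B -> A

The waypoints must appear in the order J, F, C, with no cell reused.
Route from K: left to J, up to F, up-right to C, 2× left (reaching A) — 5 moves in all.
Check: order respected (J at step 1, F at step 2, C at step 3); 5 moves as required.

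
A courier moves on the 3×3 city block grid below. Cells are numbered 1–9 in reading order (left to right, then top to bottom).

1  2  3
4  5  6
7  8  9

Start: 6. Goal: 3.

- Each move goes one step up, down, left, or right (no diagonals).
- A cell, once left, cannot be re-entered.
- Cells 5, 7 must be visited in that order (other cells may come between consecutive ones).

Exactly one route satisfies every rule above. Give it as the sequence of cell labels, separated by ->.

6 -> 5 -> 8 -> 7 -> 4 -> 1 -> 2 -> 3

The waypoints must appear in the order 5, 7, with no cell reused.
Route from 6: left to 5, down to 8, left to 7, 2× up (reaching 1), 2× right (reaching 3) — 7 moves in all.
Check: order respected (5 at step 1, 7 at step 3).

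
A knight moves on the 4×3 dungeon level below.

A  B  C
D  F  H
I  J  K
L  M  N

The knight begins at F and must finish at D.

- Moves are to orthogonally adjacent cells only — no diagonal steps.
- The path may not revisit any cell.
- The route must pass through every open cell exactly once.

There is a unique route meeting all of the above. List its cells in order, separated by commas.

Need to visit all 12 open cells exactly once, starting at F and ending at D.
Cell N has only two open neighbours (K and M), so the path must pass straight through it: one of those is the cell it's entered from and the other is where it exits.
Route from F: down 1 to J, left 1 to I, down 1 to L, right 2 to N, up 3 to C, left 2 to A, down 1 to D — 11 moves in all.
Check: all 12 open cells covered.

F, J, I, L, M, N, K, H, C, B, A, D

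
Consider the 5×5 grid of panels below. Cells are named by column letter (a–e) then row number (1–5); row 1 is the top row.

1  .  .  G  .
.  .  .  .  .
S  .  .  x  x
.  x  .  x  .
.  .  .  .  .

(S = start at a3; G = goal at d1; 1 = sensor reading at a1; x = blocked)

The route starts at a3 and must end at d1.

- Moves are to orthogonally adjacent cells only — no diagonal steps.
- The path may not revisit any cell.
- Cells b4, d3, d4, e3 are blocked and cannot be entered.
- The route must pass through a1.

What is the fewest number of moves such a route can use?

5

Any route passes through a1 somewhere between a3 and d1. Summing Manhattan distances along the two legs (a3 → a1 → d1) gives a lower bound of 2 + 3 = 5 moves.
A route of 5 moves achieves this: a3 → a2 → a1 → b1 → c1 → d1.
Since 5 matches the lower bound, it is optimal.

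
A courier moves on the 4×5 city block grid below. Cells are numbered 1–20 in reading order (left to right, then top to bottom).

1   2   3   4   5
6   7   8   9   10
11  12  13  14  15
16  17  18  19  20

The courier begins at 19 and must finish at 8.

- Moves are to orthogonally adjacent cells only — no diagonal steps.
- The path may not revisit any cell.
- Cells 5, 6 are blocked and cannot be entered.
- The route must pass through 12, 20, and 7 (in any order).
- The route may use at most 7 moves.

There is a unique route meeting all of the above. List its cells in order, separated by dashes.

19 - 20 - 15 - 14 - 13 - 12 - 7 - 8

Any route must reach 12, 20, and 7 and still end at 8 within 7 moves, so the order of the required stops is forced.
Route from 19: right to 20, up to 15, 3× left (reaching 12), up to 7, right to 8 — 7 moves in all.
Check: all required cells visited; 7 ≤ 7 moves.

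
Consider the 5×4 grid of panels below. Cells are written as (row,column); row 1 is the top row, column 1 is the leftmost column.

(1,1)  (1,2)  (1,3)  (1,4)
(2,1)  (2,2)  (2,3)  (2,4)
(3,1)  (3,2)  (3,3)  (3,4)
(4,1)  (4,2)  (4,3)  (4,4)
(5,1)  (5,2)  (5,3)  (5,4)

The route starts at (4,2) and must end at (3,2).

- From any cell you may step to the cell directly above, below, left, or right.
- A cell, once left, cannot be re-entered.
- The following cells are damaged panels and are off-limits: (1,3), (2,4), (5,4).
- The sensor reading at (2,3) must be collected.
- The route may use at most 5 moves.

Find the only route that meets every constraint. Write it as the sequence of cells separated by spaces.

(4,2) (4,3) (3,3) (2,3) (2,2) (3,2)

The budget equals the shortest possible length, so every move has to be on a shortest route through the required cells.
Route from (4,2): right to (4,3), 2× up (reaching (2,3)), left to (2,2), down to (3,2) — 5 moves in all.
Check: all required cells visited; 5 ≤ 5 moves.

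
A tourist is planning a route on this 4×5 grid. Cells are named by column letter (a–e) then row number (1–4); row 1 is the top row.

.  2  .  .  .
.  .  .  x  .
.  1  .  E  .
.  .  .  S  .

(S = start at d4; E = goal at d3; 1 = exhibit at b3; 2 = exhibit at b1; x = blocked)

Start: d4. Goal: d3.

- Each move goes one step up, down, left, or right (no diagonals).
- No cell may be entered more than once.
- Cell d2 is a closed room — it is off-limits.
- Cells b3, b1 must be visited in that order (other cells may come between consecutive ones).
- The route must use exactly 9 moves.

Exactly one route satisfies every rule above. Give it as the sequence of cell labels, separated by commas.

The waypoints must appear in the order b3, b1, with no cell reused.
Route from d4: left 2 to b4, up 3 to b1, right 1 to c1, down 2 to c3, right 1 to d3 — 9 moves in all.
Check: order respected (1 at step 3, 2 at step 5); 9 moves as required.

d4, c4, b4, b3, b2, b1, c1, c2, c3, d3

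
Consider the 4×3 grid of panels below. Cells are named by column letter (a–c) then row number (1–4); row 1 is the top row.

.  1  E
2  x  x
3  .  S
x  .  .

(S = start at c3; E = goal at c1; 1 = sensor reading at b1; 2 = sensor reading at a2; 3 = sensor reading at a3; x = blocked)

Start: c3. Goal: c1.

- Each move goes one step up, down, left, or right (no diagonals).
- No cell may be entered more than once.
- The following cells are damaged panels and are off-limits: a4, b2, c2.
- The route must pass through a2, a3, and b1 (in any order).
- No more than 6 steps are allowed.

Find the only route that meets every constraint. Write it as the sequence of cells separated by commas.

c3, b3, a3, a2, a1, b1, c1

Any route must reach a2, a3, and b1 and still end at c1 within 6 moves, so the order of the required stops is forced.
Route from c3: left 2 to a3, up 2 to a1, right 2 to c1 — 6 moves in all.
Check: all required cells visited; 6 ≤ 6 moves.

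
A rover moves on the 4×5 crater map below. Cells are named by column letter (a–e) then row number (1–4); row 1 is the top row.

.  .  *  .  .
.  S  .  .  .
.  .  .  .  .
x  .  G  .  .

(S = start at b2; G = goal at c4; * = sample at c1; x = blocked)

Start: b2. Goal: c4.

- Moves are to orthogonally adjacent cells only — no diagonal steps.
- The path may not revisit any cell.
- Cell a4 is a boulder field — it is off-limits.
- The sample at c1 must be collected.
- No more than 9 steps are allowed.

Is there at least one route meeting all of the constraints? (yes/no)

yes

One route that works: b2 → b1 → c1 → c2 → c3 → c4.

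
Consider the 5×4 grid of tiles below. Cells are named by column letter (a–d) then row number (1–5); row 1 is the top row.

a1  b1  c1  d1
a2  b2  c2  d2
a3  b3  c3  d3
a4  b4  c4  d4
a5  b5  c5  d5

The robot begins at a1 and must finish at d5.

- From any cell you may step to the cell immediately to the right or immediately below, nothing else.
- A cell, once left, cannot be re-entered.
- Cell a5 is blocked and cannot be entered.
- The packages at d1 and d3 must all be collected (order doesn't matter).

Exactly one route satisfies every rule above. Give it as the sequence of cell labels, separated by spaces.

a1 b1 c1 d1 d2 d3 d4 d5

Moves only go right or down, so the column and row indices never decrease.
Route from a1: right 3 to d1, down 4 to d5 — 7 moves in all.
Check: all required cells visited.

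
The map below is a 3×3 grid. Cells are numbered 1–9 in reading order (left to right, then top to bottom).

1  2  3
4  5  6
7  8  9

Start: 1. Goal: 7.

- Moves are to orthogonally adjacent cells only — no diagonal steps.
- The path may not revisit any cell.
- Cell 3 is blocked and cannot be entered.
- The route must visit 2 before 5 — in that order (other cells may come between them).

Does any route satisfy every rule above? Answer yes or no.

yes

One route that works: 1 → 2 → 5 → 8 → 7.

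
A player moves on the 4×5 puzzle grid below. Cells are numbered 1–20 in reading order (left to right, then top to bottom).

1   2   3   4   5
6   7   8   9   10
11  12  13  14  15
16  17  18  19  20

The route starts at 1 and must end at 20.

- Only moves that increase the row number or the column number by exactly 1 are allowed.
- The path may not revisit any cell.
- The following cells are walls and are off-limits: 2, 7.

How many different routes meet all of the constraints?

5

A right/down-only route from 1 to 20 makes exactly 3 down-moves and 4 right-moves in some order.
With no other constraints that would be C(7,3) = 35 routes.
Subtract routes through each blocked cell (inclusion–exclusion for overlaps): − through 2: 20 − through 7: 20 + through 2&7: 10 → 5.
That gives 5 routes.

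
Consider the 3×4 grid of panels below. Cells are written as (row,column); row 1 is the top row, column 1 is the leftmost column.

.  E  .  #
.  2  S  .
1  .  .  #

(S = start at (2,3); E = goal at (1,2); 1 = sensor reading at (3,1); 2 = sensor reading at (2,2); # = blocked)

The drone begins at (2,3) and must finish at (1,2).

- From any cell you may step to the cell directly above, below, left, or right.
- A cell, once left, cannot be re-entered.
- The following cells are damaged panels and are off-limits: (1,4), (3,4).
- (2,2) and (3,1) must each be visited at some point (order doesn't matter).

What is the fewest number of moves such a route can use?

Any route passes through (2,2) and (3,1) in some order between (2,3) and (1,2). Summing Manhattan distances along each leg and taking the cheapest ordering ((2,3) → (3,1) → (2,2) → (1,2)) gives a lower bound of 3 + 2 + 1 = 6 moves.
A route of 6 moves achieves this: (2,3) → (3,3) → (3,2) → (3,1) → (2,1) → (2,2) → (1,2).
Since 6 matches the lower bound, it is optimal.

6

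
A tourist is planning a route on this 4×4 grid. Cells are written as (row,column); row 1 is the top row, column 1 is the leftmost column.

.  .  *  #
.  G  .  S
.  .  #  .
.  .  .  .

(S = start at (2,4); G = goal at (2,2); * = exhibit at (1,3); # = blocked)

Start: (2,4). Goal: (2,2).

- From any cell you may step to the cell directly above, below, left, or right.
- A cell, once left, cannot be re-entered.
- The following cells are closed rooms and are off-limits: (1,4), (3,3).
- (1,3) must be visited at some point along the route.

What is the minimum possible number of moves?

Any route passes through (1,3) somewhere between (2,4) and (2,2). Summing Manhattan distances along the two legs ((2,4) → (1,3) → (2,2)) gives a lower bound of 2 + 2 = 4 moves.
A route of 4 moves achieves this: (2,4) → (2,3) → (1,3) → (1,2) → (2,2).
Since 4 matches the lower bound, it is optimal.

4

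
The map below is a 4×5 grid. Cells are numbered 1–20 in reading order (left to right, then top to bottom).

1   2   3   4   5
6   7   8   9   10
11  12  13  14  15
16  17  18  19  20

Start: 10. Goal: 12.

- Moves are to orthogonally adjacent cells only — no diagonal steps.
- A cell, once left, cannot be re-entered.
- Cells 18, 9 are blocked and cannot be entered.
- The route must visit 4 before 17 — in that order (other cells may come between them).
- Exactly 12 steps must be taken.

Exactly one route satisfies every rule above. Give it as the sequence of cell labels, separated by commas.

10, 5, 4, 3, 8, 7, 2, 1, 6, 11, 16, 17, 12

The waypoints must appear in the order 4, 17, with no cell reused.
Route from 10: up to 5, 2× left (reaching 3), down to 8, left to 7, up to 2, left to 1, 3× down (reaching 16), right to 17, up to 12 — 12 moves in all.
Check: order respected (4 at step 2, 17 at step 11); 12 moves as required.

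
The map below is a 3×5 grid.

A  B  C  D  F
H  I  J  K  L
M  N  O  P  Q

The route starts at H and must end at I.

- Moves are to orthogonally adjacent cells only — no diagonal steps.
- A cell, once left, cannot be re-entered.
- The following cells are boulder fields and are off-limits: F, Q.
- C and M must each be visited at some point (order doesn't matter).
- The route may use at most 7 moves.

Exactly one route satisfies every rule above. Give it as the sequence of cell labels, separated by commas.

H, M, N, O, J, C, B, I

The budget equals the shortest possible length, so every move has to be on a shortest route through the required cells.
Route from H: down 1 to M, right 2 to O, up 2 to C, left 1 to B, down 1 to I — 7 moves in all.
Check: all required cells visited; 7 ≤ 7 moves.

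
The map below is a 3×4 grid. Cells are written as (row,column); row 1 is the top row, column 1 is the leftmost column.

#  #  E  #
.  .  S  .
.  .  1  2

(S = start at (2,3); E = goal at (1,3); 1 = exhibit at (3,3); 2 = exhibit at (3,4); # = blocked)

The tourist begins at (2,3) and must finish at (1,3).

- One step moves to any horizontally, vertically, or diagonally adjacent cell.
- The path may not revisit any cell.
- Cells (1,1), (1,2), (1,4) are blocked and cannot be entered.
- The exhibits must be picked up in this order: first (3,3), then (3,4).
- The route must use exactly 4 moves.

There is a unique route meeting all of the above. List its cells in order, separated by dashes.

(2,3) - (3,3) - (3,4) - (2,4) - (1,3)

The waypoints must appear in the order (3,3), (3,4), with no cell reused.
Route from (2,3): down to (3,3), right to (3,4), up to (2,4), up-left to (1,3) — 4 moves in all.
Check: order respected (1 at step 1, 2 at step 2); 4 moves as required.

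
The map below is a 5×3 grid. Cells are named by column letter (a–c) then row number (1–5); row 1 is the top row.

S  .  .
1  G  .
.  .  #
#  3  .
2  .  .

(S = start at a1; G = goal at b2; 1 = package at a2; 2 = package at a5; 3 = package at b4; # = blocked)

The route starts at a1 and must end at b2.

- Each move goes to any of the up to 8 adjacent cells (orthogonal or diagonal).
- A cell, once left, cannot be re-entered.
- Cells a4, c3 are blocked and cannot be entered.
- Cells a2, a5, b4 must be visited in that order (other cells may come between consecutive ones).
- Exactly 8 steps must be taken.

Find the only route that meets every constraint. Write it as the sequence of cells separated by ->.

The waypoints must appear in the order a2, a5, b4, with no cell reused.
Route from a1: down 1 to a2, down-right 2 to c4, down-left 1 to b5, left 1 to a5, up-right 1 to b4, up-left 1 to a3, up-right 1 to b2 — 8 moves in all.
Check: order respected (1 at step 1, 2 at step 5, 3 at step 6); 8 moves as required.

a1 -> a2 -> b3 -> c4 -> b5 -> a5 -> b4 -> a3 -> b2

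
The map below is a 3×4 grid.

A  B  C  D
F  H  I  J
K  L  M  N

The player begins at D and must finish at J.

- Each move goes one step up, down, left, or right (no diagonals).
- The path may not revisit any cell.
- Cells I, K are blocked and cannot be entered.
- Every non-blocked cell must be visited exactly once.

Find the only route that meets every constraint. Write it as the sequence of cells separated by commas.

D, C, B, A, F, H, L, M, N, J

Need to visit all 10 open cells exactly once, starting at D and ending at J.
Cell F has only two open neighbours (A and H), so the path must pass straight through it: one of those is the cell it's entered from and the other is where it exits.
Route from D: left 3 to A, down 1 to F, right 1 to H, down 1 to L, right 2 to N, up 1 to J — 9 moves in all.
Check: all 10 open cells covered.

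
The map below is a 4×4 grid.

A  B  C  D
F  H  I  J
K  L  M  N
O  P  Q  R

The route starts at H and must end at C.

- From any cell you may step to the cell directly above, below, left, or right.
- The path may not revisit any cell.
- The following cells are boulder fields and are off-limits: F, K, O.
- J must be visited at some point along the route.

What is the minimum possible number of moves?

4

Any route passes through J somewhere between H and C. Summing Manhattan distances along the two legs (H → J → C) gives a lower bound of 2 + 2 = 4 moves.
A route of 4 moves achieves this: H → I → J → D → C.
Since 4 matches the lower bound, it is optimal.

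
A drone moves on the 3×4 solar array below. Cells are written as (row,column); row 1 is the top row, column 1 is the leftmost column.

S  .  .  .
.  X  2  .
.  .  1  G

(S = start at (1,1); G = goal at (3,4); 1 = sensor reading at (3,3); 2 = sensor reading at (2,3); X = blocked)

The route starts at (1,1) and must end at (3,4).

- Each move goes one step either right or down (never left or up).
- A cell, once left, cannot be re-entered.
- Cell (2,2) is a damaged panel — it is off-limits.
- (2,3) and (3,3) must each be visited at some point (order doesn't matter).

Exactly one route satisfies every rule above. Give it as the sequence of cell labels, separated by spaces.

Moves only go right or down, so the column and row indices never decrease.
Route from (1,1): 2× right (reaching (1,3)), 2× down (reaching (3,3)), right to (3,4) — 5 moves in all.
Check: all required cells visited.

(1,1) (1,2) (1,3) (2,3) (3,3) (3,4)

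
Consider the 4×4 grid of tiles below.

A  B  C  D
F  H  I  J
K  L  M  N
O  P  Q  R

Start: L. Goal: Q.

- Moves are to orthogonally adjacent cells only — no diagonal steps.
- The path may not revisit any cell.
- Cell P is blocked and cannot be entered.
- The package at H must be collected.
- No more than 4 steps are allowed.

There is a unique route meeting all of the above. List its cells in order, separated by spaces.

Any route must reach H and still end at Q within 4 moves, so the order of the required stops is forced.
Route from L: up 1 to H, right 1 to I, down 2 to Q — 4 moves in all.
Check: all required cells visited; 4 ≤ 4 moves.

L H I M Q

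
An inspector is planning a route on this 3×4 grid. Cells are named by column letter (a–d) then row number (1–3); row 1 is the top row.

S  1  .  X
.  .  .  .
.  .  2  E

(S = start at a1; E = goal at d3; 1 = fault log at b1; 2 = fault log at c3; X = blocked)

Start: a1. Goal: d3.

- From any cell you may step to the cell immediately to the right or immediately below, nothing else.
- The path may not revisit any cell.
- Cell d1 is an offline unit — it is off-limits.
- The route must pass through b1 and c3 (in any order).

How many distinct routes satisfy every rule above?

A right/down-only route from a1 to d3 makes exactly 2 down-moves and 3 right-moves in some order.
With no other constraints that would be C(5,2) = 10 routes.
A monotone route can only reach the required cells in the order b1, c3, so split there and multiply the segment counts (each segment already excludes blocked cells): a1→b1: 1; b1→c3: 3; c3→d3: 1; product = 3.
That gives 3 routes.

3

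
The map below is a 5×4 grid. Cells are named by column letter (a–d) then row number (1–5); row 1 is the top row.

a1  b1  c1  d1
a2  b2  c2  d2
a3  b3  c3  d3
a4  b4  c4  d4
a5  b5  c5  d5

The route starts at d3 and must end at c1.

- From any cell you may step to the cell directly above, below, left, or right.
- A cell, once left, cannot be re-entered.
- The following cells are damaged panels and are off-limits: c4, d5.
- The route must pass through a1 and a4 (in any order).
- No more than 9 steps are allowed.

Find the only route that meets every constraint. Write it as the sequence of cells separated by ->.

d3 -> c3 -> b3 -> b4 -> a4 -> a3 -> a2 -> a1 -> b1 -> c1

The 9-move cap with required stops at a1, a4 leaves no slack for detours.
Route from d3: left 2 to b3, down 1 to b4, left 1 to a4, up 3 to a1, right 2 to c1 — 9 moves in all.
Check: all required cells visited; 9 ≤ 9 moves.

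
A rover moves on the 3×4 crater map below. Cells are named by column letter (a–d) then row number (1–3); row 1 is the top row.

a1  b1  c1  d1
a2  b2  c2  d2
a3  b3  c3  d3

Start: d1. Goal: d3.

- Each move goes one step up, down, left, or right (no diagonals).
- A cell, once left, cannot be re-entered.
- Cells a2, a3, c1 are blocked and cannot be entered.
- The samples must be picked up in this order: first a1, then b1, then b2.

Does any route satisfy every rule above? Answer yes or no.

a1 must be visited but has only one open neighbour (b1), and it is neither the start nor the goal — the route would have to enter and leave through b1, re-entering it.

no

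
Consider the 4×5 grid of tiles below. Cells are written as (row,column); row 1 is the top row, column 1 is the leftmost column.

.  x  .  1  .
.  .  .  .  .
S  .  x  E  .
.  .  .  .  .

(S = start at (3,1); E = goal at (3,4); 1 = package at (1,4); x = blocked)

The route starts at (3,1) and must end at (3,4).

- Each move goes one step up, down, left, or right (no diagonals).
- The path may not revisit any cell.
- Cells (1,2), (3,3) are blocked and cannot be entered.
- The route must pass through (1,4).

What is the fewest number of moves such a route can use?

7

Any route passes through (1,4) somewhere between (3,1) and (3,4). Summing Manhattan distances along the two legs ((3,1) → (1,4) → (3,4)) gives a lower bound of 5 + 2 = 7 moves.
A route of 7 moves achieves this: (3,1) → (2,1) → (2,2) → (2,3) → (1,3) → (1,4) → (2,4) → (3,4).
Since 7 matches the lower bound, it is optimal.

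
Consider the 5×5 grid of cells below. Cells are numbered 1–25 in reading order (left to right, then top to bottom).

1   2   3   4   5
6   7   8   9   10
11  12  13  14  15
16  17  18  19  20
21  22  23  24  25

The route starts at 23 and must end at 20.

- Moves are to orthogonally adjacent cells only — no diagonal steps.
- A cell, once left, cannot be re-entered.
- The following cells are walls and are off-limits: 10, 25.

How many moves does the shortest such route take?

The Manhattan distance from 23 to 20 is |5−4| + |3−5| = 3, so at least 3 moves are needed.
A route of 3 moves achieves this: 23 → 18 → 19 → 20.
Since 3 matches the lower bound, it is optimal.

3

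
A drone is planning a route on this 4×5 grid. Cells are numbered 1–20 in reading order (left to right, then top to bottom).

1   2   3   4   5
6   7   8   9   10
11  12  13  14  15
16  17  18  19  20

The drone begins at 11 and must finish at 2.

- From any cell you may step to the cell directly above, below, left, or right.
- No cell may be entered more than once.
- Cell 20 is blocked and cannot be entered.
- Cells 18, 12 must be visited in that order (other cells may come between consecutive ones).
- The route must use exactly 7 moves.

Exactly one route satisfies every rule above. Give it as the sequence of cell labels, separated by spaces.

11 16 17 18 13 12 7 2

The waypoints must appear in the order 18, 12, with no cell reused.
Route from 11: down 1 to 16, right 2 to 18, up 1 to 13, left 1 to 12, up 2 to 2 — 7 moves in all.
Check: order respected (18 at step 3, 12 at step 5); 7 moves as required.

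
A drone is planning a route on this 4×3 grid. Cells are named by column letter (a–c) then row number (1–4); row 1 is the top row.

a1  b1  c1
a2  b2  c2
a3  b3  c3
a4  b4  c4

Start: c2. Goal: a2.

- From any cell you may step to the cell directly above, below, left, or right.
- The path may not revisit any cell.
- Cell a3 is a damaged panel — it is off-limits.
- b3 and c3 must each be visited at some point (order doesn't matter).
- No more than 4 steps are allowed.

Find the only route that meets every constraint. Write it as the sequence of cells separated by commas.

The 4-move cap with required stops at b3, c3 leaves no slack for detours.
Route from c2: down 1 to c3, left 1 to b3, up 1 to b2, left 1 to a2 — 4 moves in all.
Check: all required cells visited; 4 ≤ 4 moves.

c2, c3, b3, b2, a2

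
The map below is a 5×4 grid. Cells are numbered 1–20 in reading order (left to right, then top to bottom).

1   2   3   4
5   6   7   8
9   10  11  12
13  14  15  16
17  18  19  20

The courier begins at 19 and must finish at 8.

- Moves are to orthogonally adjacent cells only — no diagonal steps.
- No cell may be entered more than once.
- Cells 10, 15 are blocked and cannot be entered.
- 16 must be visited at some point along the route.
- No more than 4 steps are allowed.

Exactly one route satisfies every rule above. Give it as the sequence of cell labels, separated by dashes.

The 4-move cap with required stops at 16 leaves no slack for detours.
Route from 19: right to 20, 3× up (reaching 8) — 4 moves in all.
Check: all required cells visited; 4 ≤ 4 moves.

19 - 20 - 16 - 12 - 8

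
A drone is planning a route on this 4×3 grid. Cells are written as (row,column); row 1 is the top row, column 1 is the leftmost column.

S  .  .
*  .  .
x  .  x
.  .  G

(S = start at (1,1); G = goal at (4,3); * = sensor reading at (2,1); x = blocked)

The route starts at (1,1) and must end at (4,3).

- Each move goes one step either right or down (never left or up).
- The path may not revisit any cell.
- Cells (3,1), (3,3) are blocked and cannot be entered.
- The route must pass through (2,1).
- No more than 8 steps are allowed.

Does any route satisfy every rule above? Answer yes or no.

One route that works: (1,1) → (2,1) → (2,2) → (3,2) → (4,2) → (4,3).

yes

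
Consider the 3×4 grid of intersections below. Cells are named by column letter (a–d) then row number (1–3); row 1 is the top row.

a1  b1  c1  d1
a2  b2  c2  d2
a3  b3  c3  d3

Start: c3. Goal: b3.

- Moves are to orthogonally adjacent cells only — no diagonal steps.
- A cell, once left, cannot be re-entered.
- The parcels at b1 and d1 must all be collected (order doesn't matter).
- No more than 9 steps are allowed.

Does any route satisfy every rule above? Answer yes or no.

One route that works: c3 → c2 → d2 → d1 → c1 → b1 → b2 → b3.

yes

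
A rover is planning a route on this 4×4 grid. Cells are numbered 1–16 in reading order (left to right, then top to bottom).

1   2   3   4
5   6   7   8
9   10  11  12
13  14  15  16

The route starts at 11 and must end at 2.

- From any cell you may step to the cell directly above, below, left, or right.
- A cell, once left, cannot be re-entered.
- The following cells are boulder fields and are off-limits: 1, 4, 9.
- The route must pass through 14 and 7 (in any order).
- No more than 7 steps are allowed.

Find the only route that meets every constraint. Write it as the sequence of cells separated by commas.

11, 15, 14, 10, 6, 7, 3, 2

Any route must reach 14 and 7 and still end at 2 within 7 moves, so the order of the required stops is forced.
Route from 11: down 1 to 15, left 1 to 14, up 2 to 6, right 1 to 7, up 1 to 3, left 1 to 2 — 7 moves in all.
Check: all required cells visited; 7 ≤ 7 moves.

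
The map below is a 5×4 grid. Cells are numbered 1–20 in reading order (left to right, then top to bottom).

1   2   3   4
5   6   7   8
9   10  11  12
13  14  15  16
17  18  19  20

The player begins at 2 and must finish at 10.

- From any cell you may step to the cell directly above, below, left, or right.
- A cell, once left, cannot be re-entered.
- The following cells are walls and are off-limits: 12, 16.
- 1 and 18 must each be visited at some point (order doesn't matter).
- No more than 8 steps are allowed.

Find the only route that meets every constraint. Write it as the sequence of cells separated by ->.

The 8-move cap with required stops at 1, 18 leaves no slack for detours.
Route from 2: left 1 to 1, down 4 to 17, right 1 to 18, up 2 to 10 — 8 moves in all.
Check: all required cells visited; 8 ≤ 8 moves.

2 -> 1 -> 5 -> 9 -> 13 -> 17 -> 18 -> 14 -> 10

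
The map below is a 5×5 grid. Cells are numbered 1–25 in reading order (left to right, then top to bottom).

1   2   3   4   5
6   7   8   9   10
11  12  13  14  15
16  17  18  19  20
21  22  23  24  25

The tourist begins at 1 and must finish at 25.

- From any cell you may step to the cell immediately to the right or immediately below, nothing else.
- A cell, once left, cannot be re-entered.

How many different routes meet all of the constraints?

70

A right/down-only route from 1 to 25 makes exactly 4 down-moves and 4 right-moves in some order.
With no other constraints that would be C(8,4) = 70 routes.
That gives 70 routes.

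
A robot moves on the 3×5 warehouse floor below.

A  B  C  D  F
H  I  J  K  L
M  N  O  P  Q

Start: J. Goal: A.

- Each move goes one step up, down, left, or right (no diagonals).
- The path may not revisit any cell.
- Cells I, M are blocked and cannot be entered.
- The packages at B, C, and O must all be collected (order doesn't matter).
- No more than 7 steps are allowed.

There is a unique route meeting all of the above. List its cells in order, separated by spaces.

J O P K D C B A

The budget equals the shortest possible length, so every move has to be on a shortest route through the required cells.
Route from J: down to O, right to P, 2× up (reaching D), 3× left (reaching A) — 7 moves in all.
Check: all required cells visited; 7 ≤ 7 moves.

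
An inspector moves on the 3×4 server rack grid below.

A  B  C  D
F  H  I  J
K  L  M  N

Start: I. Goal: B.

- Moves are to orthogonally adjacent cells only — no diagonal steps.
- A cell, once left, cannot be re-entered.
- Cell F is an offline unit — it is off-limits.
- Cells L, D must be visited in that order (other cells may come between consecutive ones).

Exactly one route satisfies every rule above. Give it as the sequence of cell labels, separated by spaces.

I H L M N J D C B

The waypoints must appear in the order L, D, with no cell reused.
Route from I: left 1 to H, down 1 to L, right 2 to N, up 2 to D, left 2 to B — 8 moves in all.
Check: order respected (L at step 2, D at step 6).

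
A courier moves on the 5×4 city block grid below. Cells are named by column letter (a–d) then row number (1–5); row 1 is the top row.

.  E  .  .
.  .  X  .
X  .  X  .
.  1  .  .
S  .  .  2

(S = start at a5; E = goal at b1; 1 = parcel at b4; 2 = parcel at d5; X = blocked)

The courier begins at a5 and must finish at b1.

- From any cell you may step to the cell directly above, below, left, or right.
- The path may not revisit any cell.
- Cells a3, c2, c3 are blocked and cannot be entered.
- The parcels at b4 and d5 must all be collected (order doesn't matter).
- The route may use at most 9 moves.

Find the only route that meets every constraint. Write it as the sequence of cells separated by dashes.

a5 - b5 - c5 - d5 - d4 - c4 - b4 - b3 - b2 - b1

The 9-move cap with required stops at b4, d5 leaves no slack for detours.
Route from a5: 3× right (reaching d5), up to d4, 2× left (reaching b4), 3× up (reaching b1) — 9 moves in all.
Check: all required cells visited; 9 ≤ 9 moves.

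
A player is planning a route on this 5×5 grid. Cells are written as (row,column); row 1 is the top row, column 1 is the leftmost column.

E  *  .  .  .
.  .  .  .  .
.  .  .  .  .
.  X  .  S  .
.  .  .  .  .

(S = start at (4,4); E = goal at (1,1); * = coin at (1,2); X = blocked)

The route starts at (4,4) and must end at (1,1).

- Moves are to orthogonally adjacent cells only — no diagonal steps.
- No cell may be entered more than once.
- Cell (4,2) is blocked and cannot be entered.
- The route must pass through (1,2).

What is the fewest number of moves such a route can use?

6

Any route passes through (1,2) somewhere between (4,4) and (1,1). Summing Manhattan distances along the two legs ((4,4) → (1,2) → (1,1)) gives a lower bound of 5 + 1 = 6 moves.
A route of 6 moves achieves this: (4,4) → (3,4) → (2,4) → (1,4) → (1,3) → (1,2) → (1,1).
Since 6 matches the lower bound, it is optimal.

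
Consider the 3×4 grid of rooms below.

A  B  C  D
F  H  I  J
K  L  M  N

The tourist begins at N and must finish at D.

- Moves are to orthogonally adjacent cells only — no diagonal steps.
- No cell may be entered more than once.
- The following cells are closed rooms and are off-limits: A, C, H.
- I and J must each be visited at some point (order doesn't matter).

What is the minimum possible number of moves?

4

Any route passes through I and J in some order between N and D. Summing Manhattan distances along each leg and taking the cheapest ordering (N → I → J → D) gives a lower bound of 2 + 1 + 1 = 4 moves.
A route of 4 moves achieves this: N → M → I → J → D.
Since 4 matches the lower bound, it is optimal.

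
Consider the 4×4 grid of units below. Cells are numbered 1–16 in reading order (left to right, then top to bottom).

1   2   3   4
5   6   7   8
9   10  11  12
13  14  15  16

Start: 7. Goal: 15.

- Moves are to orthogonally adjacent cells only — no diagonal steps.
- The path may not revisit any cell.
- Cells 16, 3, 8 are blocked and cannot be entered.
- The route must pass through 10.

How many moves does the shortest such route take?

Any route passes through 10 somewhere between 7 and 15. Summing Manhattan distances along the two legs (7 → 10 → 15) gives a lower bound of 2 + 2 = 4 moves.
A route of 4 moves achieves this: 7 → 11 → 10 → 14 → 15.
Since 4 matches the lower bound, it is optimal.

4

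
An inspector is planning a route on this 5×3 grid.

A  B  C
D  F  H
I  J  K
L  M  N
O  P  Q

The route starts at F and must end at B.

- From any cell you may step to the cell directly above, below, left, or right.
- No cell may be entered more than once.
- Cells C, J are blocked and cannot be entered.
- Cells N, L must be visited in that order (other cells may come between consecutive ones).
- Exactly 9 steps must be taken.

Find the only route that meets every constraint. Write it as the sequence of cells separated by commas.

The waypoints must appear in the order N, L, with no cell reused.
Route from F: right to H, 2× down (reaching N), 2× left (reaching L), 3× up (reaching A), right to B — 9 moves in all.
Check: order respected (N at step 3, L at step 5); 9 moves as required.

F, H, K, N, M, L, I, D, A, B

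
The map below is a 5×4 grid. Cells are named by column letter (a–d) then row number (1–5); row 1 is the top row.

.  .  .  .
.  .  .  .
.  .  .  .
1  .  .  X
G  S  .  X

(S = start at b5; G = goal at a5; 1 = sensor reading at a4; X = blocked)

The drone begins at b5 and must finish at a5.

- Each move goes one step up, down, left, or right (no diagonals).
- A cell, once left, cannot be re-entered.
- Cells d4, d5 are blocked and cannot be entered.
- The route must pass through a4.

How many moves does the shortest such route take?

Any route passes through a4 somewhere between b5 and a5. Summing Manhattan distances along the two legs (b5 → a4 → a5) gives a lower bound of 2 + 1 = 3 moves.
A route of 3 moves achieves this: b5 → b4 → a4 → a5.
Since 3 matches the lower bound, it is optimal.

3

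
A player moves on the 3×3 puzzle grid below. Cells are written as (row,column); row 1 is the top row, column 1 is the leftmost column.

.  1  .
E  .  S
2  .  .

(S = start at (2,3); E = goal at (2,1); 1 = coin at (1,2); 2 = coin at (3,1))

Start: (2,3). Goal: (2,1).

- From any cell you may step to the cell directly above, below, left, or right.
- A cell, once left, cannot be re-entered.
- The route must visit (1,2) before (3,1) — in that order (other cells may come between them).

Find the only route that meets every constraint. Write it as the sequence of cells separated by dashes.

(2,3) - (1,3) - (1,2) - (2,2) - (3,2) - (3,1) - (2,1)

The waypoints must appear in the order (1,2), (3,1), with no cell reused.
Route from (2,3): up 1 to (1,3), left 1 to (1,2), down 2 to (3,2), left 1 to (3,1), up 1 to (2,1) — 6 moves in all.
Check: order respected (1 at step 2, 2 at step 5).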